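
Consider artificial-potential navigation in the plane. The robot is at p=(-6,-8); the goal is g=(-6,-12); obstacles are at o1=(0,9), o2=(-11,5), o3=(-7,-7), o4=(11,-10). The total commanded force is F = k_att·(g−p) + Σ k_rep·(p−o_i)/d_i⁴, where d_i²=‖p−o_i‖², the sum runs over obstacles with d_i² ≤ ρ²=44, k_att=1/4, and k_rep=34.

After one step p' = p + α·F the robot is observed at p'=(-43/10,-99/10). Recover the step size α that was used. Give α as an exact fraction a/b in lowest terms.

F_att = 1/4·(g−p) = 1/4·(0,-4) = (0.0000,-1.0000)
o1: d²=325 > ρ²=44 → inactive
o2: d²=194 > ρ²=44 → inactive
o3: d²=2 ≤ ρ²=44; F_rep = 34·(1,-1)/2² = (8.5000,-8.5000)
o4: d²=293 > ρ²=44 → inactive
F = F_att + ΣF_rep = (8.5000,-9.5000)
Δp = p'−p = (1.7000,-1.9000); α = Δx/Fx = (17/10) / (17/2) = 1/5
check: Δy/Fy = (-19/10) / (-19/2) = 1/5 ✓

α = 1/5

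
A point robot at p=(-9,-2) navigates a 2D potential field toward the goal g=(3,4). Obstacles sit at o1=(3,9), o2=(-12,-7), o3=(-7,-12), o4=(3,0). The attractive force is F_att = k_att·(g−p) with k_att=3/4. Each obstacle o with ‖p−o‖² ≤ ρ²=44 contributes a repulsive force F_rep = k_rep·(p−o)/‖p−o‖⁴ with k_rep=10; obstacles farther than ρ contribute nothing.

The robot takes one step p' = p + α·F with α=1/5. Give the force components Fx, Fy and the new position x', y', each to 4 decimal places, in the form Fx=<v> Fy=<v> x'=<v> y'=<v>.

Fx=9.0260 Fy=4.5433 x'=-7.1948 y'=-1.0913

F_att = 3/4·(g−p) = 3/4·(12,6) = (9.0000,4.5000)
o1: d²=265 > ρ²=44 → inactive
o2: d²=34 ≤ ρ²=44; F_rep = 10·(3,5)/34² = (0.0260,0.0433)
o3: d²=104 > ρ²=44 → inactive
o4: d²=148 > ρ²=44 → inactive
F = F_att + ΣF_rep = (9.0260,4.5433)
p' = p + 1/5·F = (-7.1948,-1.0913)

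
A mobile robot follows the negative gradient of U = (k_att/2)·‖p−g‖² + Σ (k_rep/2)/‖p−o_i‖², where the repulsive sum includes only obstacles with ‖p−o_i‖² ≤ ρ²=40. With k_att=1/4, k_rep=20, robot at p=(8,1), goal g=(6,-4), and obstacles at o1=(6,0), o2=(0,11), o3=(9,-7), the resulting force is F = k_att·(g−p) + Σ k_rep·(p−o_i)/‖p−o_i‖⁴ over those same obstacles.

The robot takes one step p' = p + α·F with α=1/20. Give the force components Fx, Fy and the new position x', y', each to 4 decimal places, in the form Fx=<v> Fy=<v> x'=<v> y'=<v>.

Fx=1.1000 Fy=-0.4500 x'=8.0550 y'=0.9775

F_att = 1/4·(g−p) = 1/4·(-2,-5) = (-0.5000,-1.2500)
o1: d²=5 ≤ ρ²=40; F_rep = 20·(2,1)/5² = (1.6000,0.8000)
o2: d²=164 > ρ²=40 → inactive
o3: d²=65 > ρ²=40 → inactive
F = F_att + ΣF_rep = (1.1000,-0.4500)
p' = p + 1/20·F = (8.0550,0.9775)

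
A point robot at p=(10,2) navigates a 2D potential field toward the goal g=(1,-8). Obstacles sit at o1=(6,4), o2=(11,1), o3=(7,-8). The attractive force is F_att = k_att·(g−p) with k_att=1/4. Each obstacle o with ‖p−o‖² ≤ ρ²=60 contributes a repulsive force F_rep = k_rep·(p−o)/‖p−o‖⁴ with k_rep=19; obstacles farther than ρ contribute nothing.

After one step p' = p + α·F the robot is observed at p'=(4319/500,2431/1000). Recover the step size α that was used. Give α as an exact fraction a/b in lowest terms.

F_att = 1/4·(g−p) = 1/4·(-9,-10) = (-2.2500,-2.5000)
o1: d²=20 ≤ ρ²=60; F_rep = 19·(4,-2)/20² = (0.1900,-0.0950)
o2: d²=2 ≤ ρ²=60; F_rep = 19·(-1,1)/2² = (-4.7500,4.7500)
o3: d²=109 > ρ²=60 → inactive
F = F_att + ΣF_rep = (-6.8100,2.1550)
Δp = p'−p = (-1.3620,0.4310); α = Δx/Fx = (-681/500) / (-681/100) = 1/5
check: Δy/Fy = (431/1000) / (431/200) = 1/5 ✓

α = 1/5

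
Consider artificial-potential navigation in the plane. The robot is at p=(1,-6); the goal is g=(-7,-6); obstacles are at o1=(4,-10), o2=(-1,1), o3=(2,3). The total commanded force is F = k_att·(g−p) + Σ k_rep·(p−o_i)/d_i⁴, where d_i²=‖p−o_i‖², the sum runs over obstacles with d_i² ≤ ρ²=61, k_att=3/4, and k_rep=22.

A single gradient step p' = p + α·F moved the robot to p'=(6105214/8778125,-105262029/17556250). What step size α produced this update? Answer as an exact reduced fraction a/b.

α = 1/20

F_att = 3/4·(g−p) = 3/4·(-8,0) = (-6.0000,0.0000)
o1: d²=25 ≤ ρ²=61; F_rep = 22·(-3,4)/25² = (-0.1056,0.1408)
o2: d²=53 ≤ ρ²=61; F_rep = 22·(2,-7)/53² = (0.0157,-0.0548)
o3: d²=82 > ρ²=61 → inactive
F = F_att + ΣF_rep = (-6.0899,0.0860)
Δp = p'−p = (-0.3045,0.0043); α = Δx/Fx = (-2672911/8778125) / (-10691644/1755625) = 1/20
check: Δy/Fy = (75471/17556250) / (150942/1755625) = 1/20 ✓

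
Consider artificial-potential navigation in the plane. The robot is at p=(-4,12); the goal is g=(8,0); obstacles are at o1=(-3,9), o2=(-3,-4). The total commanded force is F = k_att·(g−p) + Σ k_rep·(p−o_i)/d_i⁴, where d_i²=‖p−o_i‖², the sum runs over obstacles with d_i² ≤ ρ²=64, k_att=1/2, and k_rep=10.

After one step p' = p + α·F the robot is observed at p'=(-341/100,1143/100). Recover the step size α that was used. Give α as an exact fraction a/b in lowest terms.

α = 1/10

F_att = 1/2·(g−p) = 1/2·(12,-12) = (6.0000,-6.0000)
o1: d²=10 ≤ ρ²=64; F_rep = 10·(-1,3)/10² = (-0.1000,0.3000)
o2: d²=257 > ρ²=64 → inactive
F = F_att + ΣF_rep = (5.9000,-5.7000)
Δp = p'−p = (0.5900,-0.5700); α = Δx/Fx = (59/100) / (59/10) = 1/10
check: Δy/Fy = (-57/100) / (-57/10) = 1/10 ✓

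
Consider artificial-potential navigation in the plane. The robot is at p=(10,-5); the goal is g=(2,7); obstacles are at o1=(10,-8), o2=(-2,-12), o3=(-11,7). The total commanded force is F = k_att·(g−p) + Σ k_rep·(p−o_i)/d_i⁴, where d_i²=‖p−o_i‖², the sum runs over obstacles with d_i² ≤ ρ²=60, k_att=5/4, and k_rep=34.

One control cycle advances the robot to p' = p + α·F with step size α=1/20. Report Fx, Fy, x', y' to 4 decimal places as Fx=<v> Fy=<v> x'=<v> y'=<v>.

Fx=-10.0000 Fy=16.2593 x'=9.5000 y'=-4.1870

F_att = 5/4·(g−p) = 5/4·(-8,12) = (-10.0000,15.0000)
o1: d²=9 ≤ ρ²=60; F_rep = 34·(0,3)/9² = (0.0000,1.2593)
o2: d²=193 > ρ²=60 → inactive
o3: d²=585 > ρ²=60 → inactive
F = F_att + ΣF_rep = (-10.0000,16.2593)
p' = p + 1/20·F = (9.5000,-4.1870)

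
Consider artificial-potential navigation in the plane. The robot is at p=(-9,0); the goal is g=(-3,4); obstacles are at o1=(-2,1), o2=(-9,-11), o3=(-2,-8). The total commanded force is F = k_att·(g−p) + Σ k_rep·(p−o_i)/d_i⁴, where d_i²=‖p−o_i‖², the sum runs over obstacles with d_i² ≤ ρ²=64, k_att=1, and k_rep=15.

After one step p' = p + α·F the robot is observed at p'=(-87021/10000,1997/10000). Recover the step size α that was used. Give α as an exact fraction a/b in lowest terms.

F_att = 1·(g−p) = 1·(6,4) = (6.0000,4.0000)
o1: d²=50 ≤ ρ²=64; F_rep = 15·(-7,-1)/50² = (-0.0420,-0.0060)
o2: d²=121 > ρ²=64 → inactive
o3: d²=113 > ρ²=64 → inactive
F = F_att + ΣF_rep = (5.9580,3.9940)
Δp = p'−p = (0.2979,0.1997); α = Δx/Fx = (2979/10000) / (2979/500) = 1/20
check: Δy/Fy = (1997/10000) / (1997/500) = 1/20 ✓

α = 1/20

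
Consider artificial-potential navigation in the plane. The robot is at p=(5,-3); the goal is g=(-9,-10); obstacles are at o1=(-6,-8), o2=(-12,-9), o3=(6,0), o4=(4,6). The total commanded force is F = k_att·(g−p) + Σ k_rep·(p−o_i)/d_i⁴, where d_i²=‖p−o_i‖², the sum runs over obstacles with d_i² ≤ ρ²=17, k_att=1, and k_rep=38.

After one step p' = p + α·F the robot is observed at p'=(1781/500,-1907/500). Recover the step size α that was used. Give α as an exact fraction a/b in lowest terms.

α = 1/10

F_att = 1·(g−p) = 1·(-14,-7) = (-14.0000,-7.0000)
o1: d²=146 > ρ²=17 → inactive
o2: d²=325 > ρ²=17 → inactive
o3: d²=10 ≤ ρ²=17; F_rep = 38·(-1,-3)/10² = (-0.3800,-1.1400)
o4: d²=82 > ρ²=17 → inactive
F = F_att + ΣF_rep = (-14.3800,-8.1400)
Δp = p'−p = (-1.4380,-0.8140); α = Δx/Fx = (-719/500) / (-719/50) = 1/10
check: Δy/Fy = (-407/500) / (-407/50) = 1/10 ✓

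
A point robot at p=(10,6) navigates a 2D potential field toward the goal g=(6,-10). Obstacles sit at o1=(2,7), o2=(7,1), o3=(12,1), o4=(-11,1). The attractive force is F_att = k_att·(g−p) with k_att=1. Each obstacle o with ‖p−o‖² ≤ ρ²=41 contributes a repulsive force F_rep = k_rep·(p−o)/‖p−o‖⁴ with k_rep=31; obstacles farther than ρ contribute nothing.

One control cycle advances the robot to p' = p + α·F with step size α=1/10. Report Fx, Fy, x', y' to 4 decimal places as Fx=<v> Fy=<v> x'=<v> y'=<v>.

Fx=-3.9933 Fy=-15.6816 x'=9.6007 y'=4.4318

F_att = 1·(g−p) = 1·(-4,-16) = (-4.0000,-16.0000)
o1: d²=65 > ρ²=41 → inactive
o2: d²=34 ≤ ρ²=41; F_rep = 31·(3,5)/34² = (0.0804,0.1341)
o3: d²=29 ≤ ρ²=41; F_rep = 31·(-2,5)/29² = (-0.0737,0.1843)
o4: d²=466 > ρ²=41 → inactive
F = F_att + ΣF_rep = (-3.9933,-15.6816)
p' = p + 1/10·F = (9.6007,4.4318)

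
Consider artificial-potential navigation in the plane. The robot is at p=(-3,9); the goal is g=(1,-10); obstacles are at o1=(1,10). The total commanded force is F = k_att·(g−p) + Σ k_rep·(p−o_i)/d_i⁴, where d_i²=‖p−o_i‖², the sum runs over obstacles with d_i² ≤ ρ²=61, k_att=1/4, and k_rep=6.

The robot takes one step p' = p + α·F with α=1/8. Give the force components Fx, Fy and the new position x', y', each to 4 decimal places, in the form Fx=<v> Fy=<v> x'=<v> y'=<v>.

Fx=0.9170 Fy=-4.7708 x'=-2.8854 y'=8.4037

F_att = 1/4·(g−p) = 1/4·(4,-19) = (1.0000,-4.7500)
o1: d²=17 ≤ ρ²=61; F_rep = 6·(-4,-1)/17² = (-0.0830,-0.0208)
F = F_att + ΣF_rep = (0.9170,-4.7708)
p' = p + 1/8·F = (-2.8854,8.4037)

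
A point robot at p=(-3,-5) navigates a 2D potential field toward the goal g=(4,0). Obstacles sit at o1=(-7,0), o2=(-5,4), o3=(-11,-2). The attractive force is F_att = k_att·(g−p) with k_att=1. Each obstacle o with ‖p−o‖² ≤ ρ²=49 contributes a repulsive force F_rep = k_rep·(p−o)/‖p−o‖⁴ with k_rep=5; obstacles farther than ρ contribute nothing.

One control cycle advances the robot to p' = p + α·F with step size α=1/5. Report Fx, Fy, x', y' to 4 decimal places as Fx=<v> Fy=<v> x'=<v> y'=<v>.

F_att = 1·(g−p) = 1·(7,5) = (7.0000,5.0000)
o1: d²=41 ≤ ρ²=49; F_rep = 5·(4,-5)/41² = (0.0119,-0.0149)
o2: d²=85 > ρ²=49 → inactive
o3: d²=73 > ρ²=49 → inactive
F = F_att + ΣF_rep = (7.0119,4.9851)
p' = p + 1/5·F = (-1.5976,-4.0030)

Fx=7.0119 Fy=4.9851 x'=-1.5976 y'=-4.0030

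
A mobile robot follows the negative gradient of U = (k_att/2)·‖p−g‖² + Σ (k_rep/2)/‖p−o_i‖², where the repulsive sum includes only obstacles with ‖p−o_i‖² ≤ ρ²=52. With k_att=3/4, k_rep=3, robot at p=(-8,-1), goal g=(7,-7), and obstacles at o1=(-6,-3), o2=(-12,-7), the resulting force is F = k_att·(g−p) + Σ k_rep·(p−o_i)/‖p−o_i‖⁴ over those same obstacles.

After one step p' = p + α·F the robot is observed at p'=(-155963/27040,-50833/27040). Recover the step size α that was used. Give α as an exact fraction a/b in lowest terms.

F_att = 3/4·(g−p) = 3/4·(15,-6) = (11.2500,-4.5000)
o1: d²=8 ≤ ρ²=52; F_rep = 3·(-2,2)/8² = (-0.0938,0.0938)
o2: d²=52 ≤ ρ²=52; F_rep = 3·(4,6)/52² = (0.0044,0.0067)
F = F_att + ΣF_rep = (11.1607,-4.3996)
Δp = p'−p = (2.2321,-0.8799); α = Δx/Fx = (60357/27040) / (60357/5408) = 1/5
check: Δy/Fy = (-23793/27040) / (-23793/5408) = 1/5 ✓

α = 1/5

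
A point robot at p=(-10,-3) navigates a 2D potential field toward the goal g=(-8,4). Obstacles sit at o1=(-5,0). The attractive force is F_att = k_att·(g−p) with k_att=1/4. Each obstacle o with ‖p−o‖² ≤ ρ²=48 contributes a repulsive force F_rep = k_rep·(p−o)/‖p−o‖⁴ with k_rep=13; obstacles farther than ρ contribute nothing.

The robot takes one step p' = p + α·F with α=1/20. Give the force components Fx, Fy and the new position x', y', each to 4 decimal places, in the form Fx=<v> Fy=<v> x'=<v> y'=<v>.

F_att = 1/4·(g−p) = 1/4·(2,7) = (0.5000,1.7500)
o1: d²=34 ≤ ρ²=48; F_rep = 13·(-5,-3)/34² = (-0.0562,-0.0337)
F = F_att + ΣF_rep = (0.4438,1.7163)
p' = p + 1/20·F = (-9.9778,-2.9142)

Fx=0.4438 Fy=1.7163 x'=-9.9778 y'=-2.9142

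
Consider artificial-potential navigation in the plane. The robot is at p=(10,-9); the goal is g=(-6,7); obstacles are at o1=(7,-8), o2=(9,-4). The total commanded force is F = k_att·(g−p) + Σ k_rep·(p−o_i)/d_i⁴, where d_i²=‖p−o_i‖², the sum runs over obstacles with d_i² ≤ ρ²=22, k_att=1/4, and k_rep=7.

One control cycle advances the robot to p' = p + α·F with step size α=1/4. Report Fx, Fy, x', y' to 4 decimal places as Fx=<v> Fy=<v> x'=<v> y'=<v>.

F_att = 1/4·(g−p) = 1/4·(-16,16) = (-4.0000,4.0000)
o1: d²=10 ≤ ρ²=22; F_rep = 7·(3,-1)/10² = (0.2100,-0.0700)
o2: d²=26 > ρ²=22 → inactive
F = F_att + ΣF_rep = (-3.7900,3.9300)
p' = p + 1/4·F = (9.0525,-8.0175)

Fx=-3.7900 Fy=3.9300 x'=9.0525 y'=-8.0175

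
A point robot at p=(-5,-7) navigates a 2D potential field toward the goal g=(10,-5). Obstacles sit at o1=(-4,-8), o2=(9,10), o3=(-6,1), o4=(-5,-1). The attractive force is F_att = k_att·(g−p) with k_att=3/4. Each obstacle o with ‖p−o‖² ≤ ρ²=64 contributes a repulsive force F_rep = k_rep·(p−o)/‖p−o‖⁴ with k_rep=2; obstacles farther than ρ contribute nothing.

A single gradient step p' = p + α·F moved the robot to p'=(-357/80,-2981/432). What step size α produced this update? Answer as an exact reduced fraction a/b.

F_att = 3/4·(g−p) = 3/4·(15,2) = (11.2500,1.5000)
o1: d²=2 ≤ ρ²=64; F_rep = 2·(-1,1)/2² = (-0.5000,0.5000)
o2: d²=485 > ρ²=64 → inactive
o3: d²=65 > ρ²=64 → inactive
o4: d²=36 ≤ ρ²=64; F_rep = 2·(0,-6)/36² = (0.0000,-0.0093)
F = F_att + ΣF_rep = (10.7500,1.9907)
Δp = p'−p = (0.5375,0.0995); α = Δx/Fx = (43/80) / (43/4) = 1/20
check: Δy/Fy = (43/432) / (215/108) = 1/20 ✓

α = 1/20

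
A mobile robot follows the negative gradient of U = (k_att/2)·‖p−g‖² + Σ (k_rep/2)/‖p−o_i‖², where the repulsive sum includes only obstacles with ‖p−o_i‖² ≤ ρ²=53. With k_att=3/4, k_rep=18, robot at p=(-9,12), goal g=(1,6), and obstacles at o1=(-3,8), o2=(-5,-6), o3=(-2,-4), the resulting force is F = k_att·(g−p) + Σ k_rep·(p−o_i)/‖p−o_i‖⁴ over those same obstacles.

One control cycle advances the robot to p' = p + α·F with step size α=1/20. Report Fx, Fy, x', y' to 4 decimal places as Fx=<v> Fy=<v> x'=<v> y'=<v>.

Fx=7.4601 Fy=-4.4734 x'=-8.6270 y'=11.7763

F_att = 3/4·(g−p) = 3/4·(10,-6) = (7.5000,-4.5000)
o1: d²=52 ≤ ρ²=53; F_rep = 18·(-6,4)/52² = (-0.0399,0.0266)
o2: d²=340 > ρ²=53 → inactive
o3: d²=305 > ρ²=53 → inactive
F = F_att + ΣF_rep = (7.4601,-4.4734)
p' = p + 1/20·F = (-8.6270,11.7763)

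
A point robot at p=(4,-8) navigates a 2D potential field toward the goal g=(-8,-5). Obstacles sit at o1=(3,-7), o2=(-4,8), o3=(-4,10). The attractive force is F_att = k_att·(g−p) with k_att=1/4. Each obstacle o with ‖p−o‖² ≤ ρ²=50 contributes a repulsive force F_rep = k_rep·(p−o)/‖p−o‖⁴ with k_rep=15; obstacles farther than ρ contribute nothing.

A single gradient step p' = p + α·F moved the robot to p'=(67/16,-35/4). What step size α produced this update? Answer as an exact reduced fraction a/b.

α = 1/4

F_att = 1/4·(g−p) = 1/4·(-12,3) = (-3.0000,0.7500)
o1: d²=2 ≤ ρ²=50; F_rep = 15·(1,-1)/2² = (3.7500,-3.7500)
o2: d²=320 > ρ²=50 → inactive
o3: d²=388 > ρ²=50 → inactive
F = F_att + ΣF_rep = (0.7500,-3.0000)
Δp = p'−p = (0.1875,-0.7500); α = Δx/Fx = (3/16) / (3/4) = 1/4
check: Δy/Fy = (-3/4) / (-3) = 1/4 ✓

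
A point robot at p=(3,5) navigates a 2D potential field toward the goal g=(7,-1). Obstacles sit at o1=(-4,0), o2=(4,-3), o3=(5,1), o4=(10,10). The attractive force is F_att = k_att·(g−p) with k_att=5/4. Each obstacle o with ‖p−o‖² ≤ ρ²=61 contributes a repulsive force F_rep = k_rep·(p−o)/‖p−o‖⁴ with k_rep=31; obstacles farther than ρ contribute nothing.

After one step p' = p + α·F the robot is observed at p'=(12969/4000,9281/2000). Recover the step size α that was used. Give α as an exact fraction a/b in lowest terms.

α = 1/20

F_att = 5/4·(g−p) = 5/4·(4,-6) = (5.0000,-7.5000)
o1: d²=74 > ρ²=61 → inactive
o2: d²=65 > ρ²=61 → inactive
o3: d²=20 ≤ ρ²=61; F_rep = 31·(-2,4)/20² = (-0.1550,0.3100)
o4: d²=74 > ρ²=61 → inactive
F = F_att + ΣF_rep = (4.8450,-7.1900)
Δp = p'−p = (0.2422,-0.3595); α = Δx/Fx = (969/4000) / (969/200) = 1/20
check: Δy/Fy = (-719/2000) / (-719/100) = 1/20 ✓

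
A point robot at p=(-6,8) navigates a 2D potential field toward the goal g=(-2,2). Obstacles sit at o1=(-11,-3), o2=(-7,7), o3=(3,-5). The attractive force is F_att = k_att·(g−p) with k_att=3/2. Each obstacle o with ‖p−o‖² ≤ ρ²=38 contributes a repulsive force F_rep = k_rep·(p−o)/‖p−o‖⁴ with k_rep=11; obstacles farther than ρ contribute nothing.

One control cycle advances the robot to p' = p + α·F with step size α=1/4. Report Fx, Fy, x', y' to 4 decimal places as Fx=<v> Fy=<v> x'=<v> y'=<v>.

Fx=8.7500 Fy=-6.2500 x'=-3.8125 y'=6.4375

F_att = 3/2·(g−p) = 3/2·(4,-6) = (6.0000,-9.0000)
o1: d²=146 > ρ²=38 → inactive
o2: d²=2 ≤ ρ²=38; F_rep = 11·(1,1)/2² = (2.7500,2.7500)
o3: d²=250 > ρ²=38 → inactive
F = F_att + ΣF_rep = (8.7500,-6.2500)
p' = p + 1/4·F = (-3.8125,6.4375)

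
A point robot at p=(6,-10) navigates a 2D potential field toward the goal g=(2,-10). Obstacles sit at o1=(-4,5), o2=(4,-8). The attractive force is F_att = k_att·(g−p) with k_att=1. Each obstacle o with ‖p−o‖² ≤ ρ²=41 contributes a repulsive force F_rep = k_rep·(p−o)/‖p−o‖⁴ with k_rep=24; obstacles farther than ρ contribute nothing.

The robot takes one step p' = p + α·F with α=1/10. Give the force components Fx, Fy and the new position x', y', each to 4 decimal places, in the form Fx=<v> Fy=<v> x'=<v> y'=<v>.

Fx=-3.2500 Fy=-0.7500 x'=5.6750 y'=-10.0750

F_att = 1·(g−p) = 1·(-4,0) = (-4.0000,0.0000)
o1: d²=325 > ρ²=41 → inactive
o2: d²=8 ≤ ρ²=41; F_rep = 24·(2,-2)/8² = (0.7500,-0.7500)
F = F_att + ΣF_rep = (-3.2500,-0.7500)
p' = p + 1/10·F = (5.6750,-10.0750)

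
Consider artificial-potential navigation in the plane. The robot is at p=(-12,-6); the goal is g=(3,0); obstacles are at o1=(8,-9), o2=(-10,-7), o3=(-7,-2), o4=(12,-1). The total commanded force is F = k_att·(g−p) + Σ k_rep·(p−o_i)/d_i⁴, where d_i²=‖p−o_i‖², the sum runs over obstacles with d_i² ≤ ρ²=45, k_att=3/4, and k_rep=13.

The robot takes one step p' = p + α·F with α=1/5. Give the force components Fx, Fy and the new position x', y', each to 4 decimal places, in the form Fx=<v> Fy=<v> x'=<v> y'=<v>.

Fx=10.1713 Fy=4.9891 x'=-9.9657 y'=-5.0022

F_att = 3/4·(g−p) = 3/4·(15,6) = (11.2500,4.5000)
o1: d²=409 > ρ²=45 → inactive
o2: d²=5 ≤ ρ²=45; F_rep = 13·(-2,1)/5² = (-1.0400,0.5200)
o3: d²=41 ≤ ρ²=45; F_rep = 13·(-5,-4)/41² = (-0.0387,-0.0309)
o4: d²=601 > ρ²=45 → inactive
F = F_att + ΣF_rep = (10.1713,4.9891)
p' = p + 1/5·F = (-9.9657,-5.0022)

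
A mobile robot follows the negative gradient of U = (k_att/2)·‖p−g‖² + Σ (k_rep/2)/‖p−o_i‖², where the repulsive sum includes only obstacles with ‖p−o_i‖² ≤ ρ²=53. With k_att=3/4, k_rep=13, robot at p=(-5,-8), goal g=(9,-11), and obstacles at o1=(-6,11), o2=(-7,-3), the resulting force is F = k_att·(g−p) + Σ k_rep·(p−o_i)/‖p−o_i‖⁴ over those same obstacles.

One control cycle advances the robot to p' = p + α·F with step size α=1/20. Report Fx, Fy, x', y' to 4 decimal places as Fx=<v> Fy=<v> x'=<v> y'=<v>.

Fx=10.5309 Fy=-2.3273 x'=-4.4735 y'=-8.1164

F_att = 3/4·(g−p) = 3/4·(14,-3) = (10.5000,-2.2500)
o1: d²=362 > ρ²=53 → inactive
o2: d²=29 ≤ ρ²=53; F_rep = 13·(2,-5)/29² = (0.0309,-0.0773)
F = F_att + ΣF_rep = (10.5309,-2.3273)
p' = p + 1/20·F = (-4.4735,-8.1164)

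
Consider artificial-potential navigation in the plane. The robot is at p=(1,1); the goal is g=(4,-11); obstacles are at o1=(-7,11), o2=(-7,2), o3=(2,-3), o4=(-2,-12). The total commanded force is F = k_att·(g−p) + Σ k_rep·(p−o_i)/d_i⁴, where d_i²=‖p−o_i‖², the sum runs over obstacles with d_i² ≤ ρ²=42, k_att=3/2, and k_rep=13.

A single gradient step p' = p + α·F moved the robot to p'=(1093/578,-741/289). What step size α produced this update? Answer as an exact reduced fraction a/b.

F_att = 3/2·(g−p) = 3/2·(3,-12) = (4.5000,-18.0000)
o1: d²=164 > ρ²=42 → inactive
o2: d²=65 > ρ²=42 → inactive
o3: d²=17 ≤ ρ²=42; F_rep = 13·(-1,4)/17² = (-0.0450,0.1799)
o4: d²=178 > ρ²=42 → inactive
F = F_att + ΣF_rep = (4.4550,-17.8201)
Δp = p'−p = (0.8910,-3.5640); α = Δx/Fx = (515/578) / (2575/578) = 1/5
check: Δy/Fy = (-1030/289) / (-5150/289) = 1/5 ✓

α = 1/5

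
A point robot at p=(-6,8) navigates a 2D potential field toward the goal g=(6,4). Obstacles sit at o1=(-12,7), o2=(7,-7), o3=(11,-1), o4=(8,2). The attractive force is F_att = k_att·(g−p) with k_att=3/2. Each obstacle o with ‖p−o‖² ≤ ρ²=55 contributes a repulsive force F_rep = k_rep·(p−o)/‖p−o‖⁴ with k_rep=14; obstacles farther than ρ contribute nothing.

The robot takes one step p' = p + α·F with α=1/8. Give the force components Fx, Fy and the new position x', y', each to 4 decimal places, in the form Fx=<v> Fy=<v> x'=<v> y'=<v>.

F_att = 3/2·(g−p) = 3/2·(12,-4) = (18.0000,-6.0000)
o1: d²=37 ≤ ρ²=55; F_rep = 14·(6,1)/37² = (0.0614,0.0102)
o2: d²=394 > ρ²=55 → inactive
o3: d²=370 > ρ²=55 → inactive
o4: d²=232 > ρ²=55 → inactive
F = F_att + ΣF_rep = (18.0614,-5.9898)
p' = p + 1/8·F = (-3.7423,7.2513)

Fx=18.0614 Fy=-5.9898 x'=-3.7423 y'=7.2513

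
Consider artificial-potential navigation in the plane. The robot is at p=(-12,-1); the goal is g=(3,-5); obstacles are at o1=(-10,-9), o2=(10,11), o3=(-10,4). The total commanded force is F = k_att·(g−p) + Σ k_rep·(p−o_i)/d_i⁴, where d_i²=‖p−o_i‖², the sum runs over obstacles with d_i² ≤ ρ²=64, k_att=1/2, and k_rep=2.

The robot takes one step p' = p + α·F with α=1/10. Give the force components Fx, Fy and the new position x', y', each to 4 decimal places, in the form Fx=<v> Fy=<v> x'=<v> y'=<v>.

F_att = 1/2·(g−p) = 1/2·(15,-4) = (7.5000,-2.0000)
o1: d²=68 > ρ²=64 → inactive
o2: d²=628 > ρ²=64 → inactive
o3: d²=29 ≤ ρ²=64; F_rep = 2·(-2,-5)/29² = (-0.0048,-0.0119)
F = F_att + ΣF_rep = (7.4952,-2.0119)
p' = p + 1/10·F = (-11.2505,-1.2012)

Fx=7.4952 Fy=-2.0119 x'=-11.2505 y'=-1.2012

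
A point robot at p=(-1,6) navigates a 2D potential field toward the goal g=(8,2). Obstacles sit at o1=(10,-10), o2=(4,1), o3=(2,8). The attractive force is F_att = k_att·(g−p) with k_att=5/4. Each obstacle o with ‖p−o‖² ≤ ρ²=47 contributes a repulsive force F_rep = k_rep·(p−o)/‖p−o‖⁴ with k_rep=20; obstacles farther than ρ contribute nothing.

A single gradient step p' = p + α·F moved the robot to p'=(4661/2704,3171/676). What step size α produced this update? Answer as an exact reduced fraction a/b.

α = 1/4

F_att = 5/4·(g−p) = 5/4·(9,-4) = (11.2500,-5.0000)
o1: d²=377 > ρ²=47 → inactive
o2: d²=50 > ρ²=47 → inactive
o3: d²=13 ≤ ρ²=47; F_rep = 20·(-3,-2)/13² = (-0.3550,-0.2367)
F = F_att + ΣF_rep = (10.8950,-5.2367)
Δp = p'−p = (2.7237,-1.3092); α = Δx/Fx = (7365/2704) / (7365/676) = 1/4
check: Δy/Fy = (-885/676) / (-885/169) = 1/4 ✓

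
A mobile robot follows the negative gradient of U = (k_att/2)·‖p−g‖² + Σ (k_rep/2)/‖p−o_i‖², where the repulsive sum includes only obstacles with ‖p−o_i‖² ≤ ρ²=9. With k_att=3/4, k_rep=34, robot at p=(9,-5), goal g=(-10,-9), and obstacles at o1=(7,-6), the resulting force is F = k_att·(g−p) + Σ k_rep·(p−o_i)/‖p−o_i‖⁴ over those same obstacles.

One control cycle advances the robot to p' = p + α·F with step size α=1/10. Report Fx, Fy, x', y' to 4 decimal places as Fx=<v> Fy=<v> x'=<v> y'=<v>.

F_att = 3/4·(g−p) = 3/4·(-19,-4) = (-14.2500,-3.0000)
o1: d²=5 ≤ ρ²=9; F_rep = 34·(2,1)/5² = (2.7200,1.3600)
F = F_att + ΣF_rep = (-11.5300,-1.6400)
p' = p + 1/10·F = (7.8470,-5.1640)

Fx=-11.5300 Fy=-1.6400 x'=7.8470 y'=-5.1640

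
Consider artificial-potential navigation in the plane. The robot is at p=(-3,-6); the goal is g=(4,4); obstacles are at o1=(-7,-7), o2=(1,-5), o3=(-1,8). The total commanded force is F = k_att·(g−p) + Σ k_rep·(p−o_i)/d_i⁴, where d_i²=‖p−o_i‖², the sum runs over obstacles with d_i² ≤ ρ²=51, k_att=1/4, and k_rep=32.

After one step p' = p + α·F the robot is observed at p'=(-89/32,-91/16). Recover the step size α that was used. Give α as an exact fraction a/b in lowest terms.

F_att = 1/4·(g−p) = 1/4·(7,10) = (1.7500,2.5000)
o1: d²=17 ≤ ρ²=51; F_rep = 32·(4,1)/17² = (0.4429,0.1107)
o2: d²=17 ≤ ρ²=51; F_rep = 32·(-4,-1)/17² = (-0.4429,-0.1107)
o3: d²=200 > ρ²=51 → inactive
F = F_att + ΣF_rep = (1.7500,2.5000)
Δp = p'−p = (0.2188,0.3125); α = Δx/Fx = (7/32) / (7/4) = 1/8
check: Δy/Fy = (5/16) / (5/2) = 1/8 ✓

α = 1/8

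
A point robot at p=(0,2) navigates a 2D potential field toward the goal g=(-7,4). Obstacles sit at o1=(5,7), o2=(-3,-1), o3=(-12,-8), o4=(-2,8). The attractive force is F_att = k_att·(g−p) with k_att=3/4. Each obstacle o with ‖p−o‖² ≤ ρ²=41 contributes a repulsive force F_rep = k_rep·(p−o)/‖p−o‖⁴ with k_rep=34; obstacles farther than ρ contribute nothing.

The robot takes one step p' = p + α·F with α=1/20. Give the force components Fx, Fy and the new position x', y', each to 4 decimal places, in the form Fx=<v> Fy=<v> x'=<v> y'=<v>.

Fx=-4.8927 Fy=1.6873 x'=-0.2446 y'=2.0844

F_att = 3/4·(g−p) = 3/4·(-7,2) = (-5.2500,1.5000)
o1: d²=50 > ρ²=41 → inactive
o2: d²=18 ≤ ρ²=41; F_rep = 34·(3,3)/18² = (0.3148,0.3148)
o3: d²=244 > ρ²=41 → inactive
o4: d²=40 ≤ ρ²=41; F_rep = 34·(2,-6)/40² = (0.0425,-0.1275)
F = F_att + ΣF_rep = (-4.8927,1.6873)
p' = p + 1/20·F = (-0.2446,2.0844)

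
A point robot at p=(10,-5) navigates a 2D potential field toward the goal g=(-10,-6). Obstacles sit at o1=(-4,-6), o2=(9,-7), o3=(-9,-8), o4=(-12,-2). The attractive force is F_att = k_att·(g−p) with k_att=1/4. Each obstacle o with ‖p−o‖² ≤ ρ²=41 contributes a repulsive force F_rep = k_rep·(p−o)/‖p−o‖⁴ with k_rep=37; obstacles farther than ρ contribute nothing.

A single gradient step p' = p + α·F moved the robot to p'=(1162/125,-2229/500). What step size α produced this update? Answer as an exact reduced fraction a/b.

α = 1/5

F_att = 1/4·(g−p) = 1/4·(-20,-1) = (-5.0000,-0.2500)
o1: d²=197 > ρ²=41 → inactive
o2: d²=5 ≤ ρ²=41; F_rep = 37·(1,2)/5² = (1.4800,2.9600)
o3: d²=370 > ρ²=41 → inactive
o4: d²=493 > ρ²=41 → inactive
F = F_att + ΣF_rep = (-3.5200,2.7100)
Δp = p'−p = (-0.7040,0.5420); α = Δx/Fx = (-88/125) / (-88/25) = 1/5
check: Δy/Fy = (271/500) / (271/100) = 1/5 ✓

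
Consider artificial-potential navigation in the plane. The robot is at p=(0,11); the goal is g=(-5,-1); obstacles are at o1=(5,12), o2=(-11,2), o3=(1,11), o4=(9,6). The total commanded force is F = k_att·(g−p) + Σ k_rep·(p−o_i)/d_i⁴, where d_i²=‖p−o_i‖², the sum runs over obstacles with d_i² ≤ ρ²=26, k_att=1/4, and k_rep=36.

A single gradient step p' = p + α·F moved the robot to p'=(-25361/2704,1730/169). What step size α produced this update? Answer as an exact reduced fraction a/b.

α = 1/4

F_att = 1/4·(g−p) = 1/4·(-5,-12) = (-1.2500,-3.0000)
o1: d²=26 ≤ ρ²=26; F_rep = 36·(-5,-1)/26² = (-0.2663,-0.0533)
o2: d²=202 > ρ²=26 → inactive
o3: d²=1 ≤ ρ²=26; F_rep = 36·(-1,0)/1² = (-36.0000,0.0000)
o4: d²=106 > ρ²=26 → inactive
F = F_att + ΣF_rep = (-37.5163,-3.0533)
Δp = p'−p = (-9.3791,-0.7633); α = Δx/Fx = (-25361/2704) / (-25361/676) = 1/4
check: Δy/Fy = (-129/169) / (-516/169) = 1/4 ✓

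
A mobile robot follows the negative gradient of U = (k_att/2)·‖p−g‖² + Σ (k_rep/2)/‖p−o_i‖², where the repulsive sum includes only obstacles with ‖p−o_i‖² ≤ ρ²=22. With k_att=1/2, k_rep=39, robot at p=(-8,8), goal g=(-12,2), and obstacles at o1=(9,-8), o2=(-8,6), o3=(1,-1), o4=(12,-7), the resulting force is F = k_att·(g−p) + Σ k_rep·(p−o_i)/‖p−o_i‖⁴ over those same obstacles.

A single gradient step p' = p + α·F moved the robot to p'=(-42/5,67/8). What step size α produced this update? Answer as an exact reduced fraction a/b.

α = 1/5

F_att = 1/2·(g−p) = 1/2·(-4,-6) = (-2.0000,-3.0000)
o1: d²=545 > ρ²=22 → inactive
o2: d²=4 ≤ ρ²=22; F_rep = 39·(0,2)/4² = (0.0000,4.8750)
o3: d²=162 > ρ²=22 → inactive
o4: d²=625 > ρ²=22 → inactive
F = F_att + ΣF_rep = (-2.0000,1.8750)
Δp = p'−p = (-0.4000,0.3750); α = Δx/Fx = (-2/5) / (-2) = 1/5
check: Δy/Fy = (3/8) / (15/8) = 1/5 ✓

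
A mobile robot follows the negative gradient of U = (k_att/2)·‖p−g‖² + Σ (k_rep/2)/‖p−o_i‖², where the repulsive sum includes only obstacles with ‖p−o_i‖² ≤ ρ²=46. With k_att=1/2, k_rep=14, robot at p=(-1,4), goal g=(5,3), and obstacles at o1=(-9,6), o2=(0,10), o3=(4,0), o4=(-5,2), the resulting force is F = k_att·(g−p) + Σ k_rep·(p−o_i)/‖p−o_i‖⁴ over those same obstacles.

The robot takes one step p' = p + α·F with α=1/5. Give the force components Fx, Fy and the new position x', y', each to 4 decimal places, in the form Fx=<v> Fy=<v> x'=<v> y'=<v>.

Fx=3.0881 Fy=-0.4580 x'=-0.3824 y'=3.9084

F_att = 1/2·(g−p) = 1/2·(6,-1) = (3.0000,-0.5000)
o1: d²=68 > ρ²=46 → inactive
o2: d²=37 ≤ ρ²=46; F_rep = 14·(-1,-6)/37² = (-0.0102,-0.0614)
o3: d²=41 ≤ ρ²=46; F_rep = 14·(-5,4)/41² = (-0.0416,0.0333)
o4: d²=20 ≤ ρ²=46; F_rep = 14·(4,2)/20² = (0.1400,0.0700)
F = F_att + ΣF_rep = (3.0881,-0.4580)
p' = p + 1/5·F = (-0.3824,3.9084)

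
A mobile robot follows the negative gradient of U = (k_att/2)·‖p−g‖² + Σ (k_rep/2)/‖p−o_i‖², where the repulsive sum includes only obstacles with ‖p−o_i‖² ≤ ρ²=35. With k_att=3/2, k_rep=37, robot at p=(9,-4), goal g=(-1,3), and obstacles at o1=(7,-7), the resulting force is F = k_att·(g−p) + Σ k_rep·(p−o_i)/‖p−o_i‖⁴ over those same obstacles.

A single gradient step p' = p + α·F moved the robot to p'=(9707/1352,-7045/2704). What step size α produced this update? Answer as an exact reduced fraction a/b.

α = 1/8

F_att = 3/2·(g−p) = 3/2·(-10,7) = (-15.0000,10.5000)
o1: d²=13 ≤ ρ²=35; F_rep = 37·(2,3)/13² = (0.4379,0.6568)
F = F_att + ΣF_rep = (-14.5621,11.1568)
Δp = p'−p = (-1.8203,1.3946); α = Δx/Fx = (-2461/1352) / (-2461/169) = 1/8
check: Δy/Fy = (3771/2704) / (3771/338) = 1/8 ✓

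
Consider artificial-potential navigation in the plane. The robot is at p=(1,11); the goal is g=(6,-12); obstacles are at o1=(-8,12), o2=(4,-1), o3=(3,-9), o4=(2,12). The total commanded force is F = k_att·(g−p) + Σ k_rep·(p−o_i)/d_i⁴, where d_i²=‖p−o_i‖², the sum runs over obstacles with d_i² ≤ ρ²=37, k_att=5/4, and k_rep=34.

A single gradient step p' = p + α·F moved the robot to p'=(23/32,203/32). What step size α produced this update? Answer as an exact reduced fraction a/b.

α = 1/8

F_att = 5/4·(g−p) = 5/4·(5,-23) = (6.2500,-28.7500)
o1: d²=82 > ρ²=37 → inactive
o2: d²=153 > ρ²=37 → inactive
o3: d²=404 > ρ²=37 → inactive
o4: d²=2 ≤ ρ²=37; F_rep = 34·(-1,-1)/2² = (-8.5000,-8.5000)
F = F_att + ΣF_rep = (-2.2500,-37.2500)
Δp = p'−p = (-0.2812,-4.6562); α = Δx/Fx = (-9/32) / (-9/4) = 1/8
check: Δy/Fy = (-149/32) / (-149/4) = 1/8 ✓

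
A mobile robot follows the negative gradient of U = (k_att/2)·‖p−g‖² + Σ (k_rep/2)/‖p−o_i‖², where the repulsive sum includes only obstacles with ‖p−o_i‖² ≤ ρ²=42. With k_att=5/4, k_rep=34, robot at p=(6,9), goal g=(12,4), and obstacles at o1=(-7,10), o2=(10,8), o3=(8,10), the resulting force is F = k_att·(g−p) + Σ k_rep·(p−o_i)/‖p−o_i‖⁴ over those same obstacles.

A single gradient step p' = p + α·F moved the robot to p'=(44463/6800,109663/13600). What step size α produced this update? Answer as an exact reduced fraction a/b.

α = 1/8

F_att = 5/4·(g−p) = 5/4·(6,-5) = (7.5000,-6.2500)
o1: d²=170 > ρ²=42 → inactive
o2: d²=17 ≤ ρ²=42; F_rep = 34·(-4,1)/17² = (-0.4706,0.1176)
o3: d²=5 ≤ ρ²=42; F_rep = 34·(-2,-1)/5² = (-2.7200,-1.3600)
F = F_att + ΣF_rep = (4.3094,-7.4924)
Δp = p'−p = (0.5387,-0.9365); α = Δx/Fx = (3663/6800) / (3663/850) = 1/8
check: Δy/Fy = (-12737/13600) / (-12737/1700) = 1/8 ✓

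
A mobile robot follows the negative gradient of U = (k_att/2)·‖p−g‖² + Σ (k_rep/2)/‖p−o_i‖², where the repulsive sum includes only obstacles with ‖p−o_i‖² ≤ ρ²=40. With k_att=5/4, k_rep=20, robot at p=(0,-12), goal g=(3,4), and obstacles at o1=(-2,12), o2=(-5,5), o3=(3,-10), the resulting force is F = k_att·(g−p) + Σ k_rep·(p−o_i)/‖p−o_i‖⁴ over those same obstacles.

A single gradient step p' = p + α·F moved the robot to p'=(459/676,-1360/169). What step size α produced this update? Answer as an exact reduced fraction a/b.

α = 1/5

F_att = 5/4·(g−p) = 5/4·(3,16) = (3.7500,20.0000)
o1: d²=580 > ρ²=40 → inactive
o2: d²=314 > ρ²=40 → inactive
o3: d²=13 ≤ ρ²=40; F_rep = 20·(-3,-2)/13² = (-0.3550,-0.2367)
F = F_att + ΣF_rep = (3.3950,19.7633)
Δp = p'−p = (0.6790,3.9527); α = Δx/Fx = (459/676) / (2295/676) = 1/5
check: Δy/Fy = (668/169) / (3340/169) = 1/5 ✓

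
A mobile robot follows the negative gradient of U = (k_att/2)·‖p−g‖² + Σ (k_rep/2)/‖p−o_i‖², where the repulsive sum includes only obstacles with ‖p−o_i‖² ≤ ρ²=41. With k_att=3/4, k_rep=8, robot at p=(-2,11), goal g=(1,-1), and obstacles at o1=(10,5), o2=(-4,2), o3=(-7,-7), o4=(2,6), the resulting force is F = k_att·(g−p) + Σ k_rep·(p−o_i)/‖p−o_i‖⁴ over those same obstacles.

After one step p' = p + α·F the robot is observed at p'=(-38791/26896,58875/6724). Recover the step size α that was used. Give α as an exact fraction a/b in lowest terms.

F_att = 3/4·(g−p) = 3/4·(3,-12) = (2.2500,-9.0000)
o1: d²=180 > ρ²=41 → inactive
o2: d²=85 > ρ²=41 → inactive
o3: d²=349 > ρ²=41 → inactive
o4: d²=41 ≤ ρ²=41; F_rep = 8·(-4,5)/41² = (-0.0190,0.0238)
F = F_att + ΣF_rep = (2.2310,-8.9762)
Δp = p'−p = (0.5577,-2.2441); α = Δx/Fx = (15001/26896) / (15001/6724) = 1/4
check: Δy/Fy = (-15089/6724) / (-15089/1681) = 1/4 ✓

α = 1/4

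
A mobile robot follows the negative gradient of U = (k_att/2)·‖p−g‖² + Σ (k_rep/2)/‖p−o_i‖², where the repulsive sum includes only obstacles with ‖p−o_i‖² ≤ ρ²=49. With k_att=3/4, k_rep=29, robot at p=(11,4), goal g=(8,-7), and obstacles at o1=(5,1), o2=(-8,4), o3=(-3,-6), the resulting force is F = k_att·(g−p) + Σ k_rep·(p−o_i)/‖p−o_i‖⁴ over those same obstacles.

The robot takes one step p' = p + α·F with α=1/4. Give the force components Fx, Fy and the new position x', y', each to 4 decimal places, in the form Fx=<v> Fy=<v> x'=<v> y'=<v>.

Fx=-2.1641 Fy=-8.2070 x'=10.4590 y'=1.9482

F_att = 3/4·(g−p) = 3/4·(-3,-11) = (-2.2500,-8.2500)
o1: d²=45 ≤ ρ²=49; F_rep = 29·(6,3)/45² = (0.0859,0.0430)
o2: d²=361 > ρ²=49 → inactive
o3: d²=296 > ρ²=49 → inactive
F = F_att + ΣF_rep = (-2.1641,-8.2070)
p' = p + 1/4·F = (10.4590,1.9482)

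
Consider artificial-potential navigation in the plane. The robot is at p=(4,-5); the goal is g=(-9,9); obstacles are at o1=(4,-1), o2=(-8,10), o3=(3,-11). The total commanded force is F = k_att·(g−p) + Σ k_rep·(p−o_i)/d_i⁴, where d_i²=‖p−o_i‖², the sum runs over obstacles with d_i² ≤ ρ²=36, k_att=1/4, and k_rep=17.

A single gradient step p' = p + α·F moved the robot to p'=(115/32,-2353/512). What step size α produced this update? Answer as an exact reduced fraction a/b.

α = 1/8

F_att = 1/4·(g−p) = 1/4·(-13,14) = (-3.2500,3.5000)
o1: d²=16 ≤ ρ²=36; F_rep = 17·(0,-4)/16² = (0.0000,-0.2656)
o2: d²=369 > ρ²=36 → inactive
o3: d²=37 > ρ²=36 → inactive
F = F_att + ΣF_rep = (-3.2500,3.2344)
Δp = p'−p = (-0.4062,0.4043); α = Δx/Fx = (-13/32) / (-13/4) = 1/8
check: Δy/Fy = (207/512) / (207/64) = 1/8 ✓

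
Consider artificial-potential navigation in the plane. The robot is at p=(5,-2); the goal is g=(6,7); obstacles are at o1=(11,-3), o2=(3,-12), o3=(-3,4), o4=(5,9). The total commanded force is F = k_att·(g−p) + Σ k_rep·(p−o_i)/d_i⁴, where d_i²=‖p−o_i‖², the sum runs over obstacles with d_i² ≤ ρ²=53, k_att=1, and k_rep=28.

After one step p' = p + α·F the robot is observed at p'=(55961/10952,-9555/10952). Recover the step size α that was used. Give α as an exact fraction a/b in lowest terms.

F_att = 1·(g−p) = 1·(1,9) = (1.0000,9.0000)
o1: d²=37 ≤ ρ²=53; F_rep = 28·(-6,1)/37² = (-0.1227,0.0205)
o2: d²=104 > ρ²=53 → inactive
o3: d²=100 > ρ²=53 → inactive
o4: d²=121 > ρ²=53 → inactive
F = F_att + ΣF_rep = (0.8773,9.0205)
Δp = p'−p = (0.1097,1.1276); α = Δx/Fx = (1201/10952) / (1201/1369) = 1/8
check: Δy/Fy = (12349/10952) / (12349/1369) = 1/8 ✓

α = 1/8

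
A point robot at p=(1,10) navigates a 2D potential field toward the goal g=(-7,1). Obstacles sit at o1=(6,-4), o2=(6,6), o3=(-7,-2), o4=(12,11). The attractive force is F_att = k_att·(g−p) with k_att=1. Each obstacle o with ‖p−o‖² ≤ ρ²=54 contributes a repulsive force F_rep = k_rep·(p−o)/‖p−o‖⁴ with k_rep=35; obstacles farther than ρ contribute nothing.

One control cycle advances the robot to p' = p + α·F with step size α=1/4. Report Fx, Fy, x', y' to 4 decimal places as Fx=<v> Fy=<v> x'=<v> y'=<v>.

F_att = 1·(g−p) = 1·(-8,-9) = (-8.0000,-9.0000)
o1: d²=221 > ρ²=54 → inactive
o2: d²=41 ≤ ρ²=54; F_rep = 35·(-5,4)/41² = (-0.1041,0.0833)
o3: d²=208 > ρ²=54 → inactive
o4: d²=122 > ρ²=54 → inactive
F = F_att + ΣF_rep = (-8.1041,-8.9167)
p' = p + 1/4·F = (-1.0260,7.7708)

Fx=-8.1041 Fy=-8.9167 x'=-1.0260 y'=7.7708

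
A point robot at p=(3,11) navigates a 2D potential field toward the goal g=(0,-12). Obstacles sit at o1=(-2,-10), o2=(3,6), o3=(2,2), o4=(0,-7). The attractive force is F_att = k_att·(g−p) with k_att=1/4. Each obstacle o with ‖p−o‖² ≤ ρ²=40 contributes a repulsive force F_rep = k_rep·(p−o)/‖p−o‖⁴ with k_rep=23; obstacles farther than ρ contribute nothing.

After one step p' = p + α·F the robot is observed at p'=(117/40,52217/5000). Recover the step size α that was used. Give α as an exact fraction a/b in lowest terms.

F_att = 1/4·(g−p) = 1/4·(-3,-23) = (-0.7500,-5.7500)
o1: d²=466 > ρ²=40 → inactive
o2: d²=25 ≤ ρ²=40; F_rep = 23·(0,5)/25² = (0.0000,0.1840)
o3: d²=82 > ρ²=40 → inactive
o4: d²=333 > ρ²=40 → inactive
F = F_att + ΣF_rep = (-0.7500,-5.5660)
Δp = p'−p = (-0.0750,-0.5566); α = Δx/Fx = (-3/40) / (-3/4) = 1/10
check: Δy/Fy = (-2783/5000) / (-2783/500) = 1/10 ✓

α = 1/10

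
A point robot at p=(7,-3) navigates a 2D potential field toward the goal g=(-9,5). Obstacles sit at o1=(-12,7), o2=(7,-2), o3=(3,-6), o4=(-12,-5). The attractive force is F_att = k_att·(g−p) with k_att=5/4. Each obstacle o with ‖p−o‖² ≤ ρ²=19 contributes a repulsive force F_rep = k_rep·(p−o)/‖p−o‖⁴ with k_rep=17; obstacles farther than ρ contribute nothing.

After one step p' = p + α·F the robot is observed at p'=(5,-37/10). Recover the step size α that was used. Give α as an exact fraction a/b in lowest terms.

F_att = 5/4·(g−p) = 5/4·(-16,8) = (-20.0000,10.0000)
o1: d²=461 > ρ²=19 → inactive
o2: d²=1 ≤ ρ²=19; F_rep = 17·(0,-1)/1² = (0.0000,-17.0000)
o3: d²=25 > ρ²=19 → inactive
o4: d²=365 > ρ²=19 → inactive
F = F_att + ΣF_rep = (-20.0000,-7.0000)
Δp = p'−p = (-2.0000,-0.7000); α = Δx/Fx = (-2) / (-20) = 1/10
check: Δy/Fy = (-7/10) / (-7) = 1/10 ✓

α = 1/10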